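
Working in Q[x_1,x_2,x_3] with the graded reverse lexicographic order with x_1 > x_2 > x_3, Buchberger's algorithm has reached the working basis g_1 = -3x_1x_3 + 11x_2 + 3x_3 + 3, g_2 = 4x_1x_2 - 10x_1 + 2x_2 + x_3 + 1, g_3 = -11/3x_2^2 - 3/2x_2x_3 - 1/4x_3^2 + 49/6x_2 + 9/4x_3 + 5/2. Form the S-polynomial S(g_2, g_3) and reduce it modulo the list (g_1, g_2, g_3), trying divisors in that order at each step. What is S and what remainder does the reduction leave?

S(g_2, g_3) = -9/22x_1x_2x_3 - 3/44x_1x_3^2 - 3/11x_1x_2 + 1/2x_2^2 + 27/44x_1x_3 + 1/4x_2x_3 + 15/22x_1 + 1/4x_2; remainder on division = 0.

lcm(LM(g_2), LM(g_3)) = x_1x_2^2.
S = (lcm/LT(g_2))·g_2 − (lcm/LT(g_3))·g_3 = -9/22x_1x_2x_3 - 3/44x_1x_3^2 - 3/11x_1x_2 + 1/2x_2^2 + 27/44x_1x_3 + 1/4x_2x_3 + 15/22x_1 + 1/4x_2.
Reduce S modulo (g_1, g_2, g_3) in that order:
  leading term x_1x_2x_3: subtract (3/22x_2)·g_1 from -9/22x_1x_2x_3 - 3/44x_1x_3^2 - 3/11x_1x_2 + 1/2x_2^2 + 27/44x_1x_3 + 1/4x_2x_3 + 15/22x_1 + 1/4x_2 → -3/44x_1x_3^2 - 3/11x_1x_2 - x_2^2 + 27/44x_1x_3 - 7/44x_2x_3 + 15/22x_1 - 7/44x_2
  leading term x_1x_3^2: subtract (1/44x_3)·g_1 from -3/44x_1x_3^2 - 3/11x_1x_2 - x_2^2 + 27/44x_1x_3 - 7/44x_2x_3 + 15/22x_1 - 7/44x_2 → -3/11x_1x_2 - x_2^2 + 27/44x_1x_3 - 9/22x_2x_3 - 3/44x_3^2 + 15/22x_1 - 7/44x_2 - 3/44x_3
  leading term x_1x_2: subtract (-3/44)·g_2 from -3/11x_1x_2 - x_2^2 + 27/44x_1x_3 - 9/22x_2x_3 - 3/44x_3^2 + 15/22x_1 - 7/44x_2 - 3/44x_3 → -x_2^2 + 27/44x_1x_3 - 9/22x_2x_3 - 3/44x_3^2 - 1/44x_2 + 3/44
  leading term x_2^2: subtract (3/11)·g_3 from -x_2^2 + 27/44x_1x_3 - 9/22x_2x_3 - 3/44x_3^2 - 1/44x_2 + 3/44 → 27/44x_1x_3 - 9/4x_2 - 27/44x_3 - 27/44
  leading term x_1x_3: subtract (-9/44)·g_1 from 27/44x_1x_3 - 9/4x_2 - 27/44x_3 - 27/44 → 0
The remainder is 0, so this S-polynomial contributes no new basis element.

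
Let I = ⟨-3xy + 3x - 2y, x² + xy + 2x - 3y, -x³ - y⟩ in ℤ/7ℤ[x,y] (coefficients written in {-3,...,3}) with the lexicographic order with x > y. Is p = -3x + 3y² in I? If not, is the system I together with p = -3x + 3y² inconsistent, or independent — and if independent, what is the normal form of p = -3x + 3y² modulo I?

-3x + 3y² lies in I (it reduces to 0).

First compute the reduced Gröbner basis of I by Buchberger's algorithm.
f_1 = -3xy + 3x - 2y, LT = xy.
f_2 = x² + xy + 2x - 3y, LT = x².
f_3 = -x³ - y, LT = x³.

S(f_1,f_2): lcm = x²y. S = -x² - xy² + xy + 3y².
  leading term x²: subtract (-1)·f_2 from -x² - xy² + xy + 3y² → -xy² + 2xy + 2x + 3y² - 3y
  leading term xy²: subtract (-2y)·f_1 from -xy² + 2xy + 2x + 3y² - 3y → xy + 2x - y² - 3y
  leading term xy: subtract (2)·f_1 from xy + 2x - y² - 3y → 3x - y² + y
  leading term x: no divisor's leading term divides it; move 3x to the remainder.
  leading term y²: no divisor's leading term divides it; move -y² to the remainder.
  leading term y: no divisor's leading term divides it; move y to the remainder.
  remainder 3x - y² + y ≠ 0; add h_4 = 3x - y² + y to the basis.

S(f_1,f_3): lcm = x³y. S = -x³ + 3x²y - y².
  leading term x³: subtract (-x)·f_2 from -x³ + 3x²y - y² → -3x²y + 2x² - 3xy - y²
  leading term x²y: subtract (x)·f_1 from -3x²y + 2x² - 3xy - y² → -x² - xy - y²
  leading term x²: subtract (-1)·f_2 from -x² - xy - y² → 2x - y² - 3y
  leading term x: subtract (3)·h_4 from 2x - y² - 3y → 2y² + y
  leading term y²: no divisor's leading term divides it; move 2y² to the remainder.
  leading term y: no divisor's leading term divides it; move y to the remainder.
  remainder 2y² + y ≠ 0; add h_5 = 2y² + y to the basis.

S(f_2,f_3): lcm = x³. S = x²y + 2x² - 3xy - y.
  leading term x²y: subtract (2x)·f_1 from x²y + 2x² - 3xy - y → 3x² + xy - y
  leading term x²: subtract (3)·f_2 from 3x² + xy - y → -2xy + x + y
  leading term xy: subtract (3)·f_1 from -2xy + x + y → -x
  leading term x: subtract (2)·h_4 from -x → 2y² - 2y
  leading term y²: subtract (1)·h_5 from 2y² - 2y → -3y
  leading term y: no divisor's leading term divides it; move -3y to the remainder.
  remainder -3y ≠ 0; add h_6 = -3y to the basis.

The other S-polynomials (S(f_1,h_4), S(f_2,h_4), S(f_3,h_4), S(f_1,h_5), S(f_2,h_5), S(f_3,h_5), S(h_4,h_5), S(f_1,h_6), S(f_2,h_6), S(f_3,h_6), S(h_4,h_6), S(h_5,h_6)) all reduce to 0 modulo the current basis, so we have a Gröbner basis.
Inter-reduce: drop elements whose leading term is divisible by another's, tail-reduce, and make monic.
Reduced Gröbner basis: {x, y}.
Label its elements g_1 = x, g_2 = y.

Reduce p = -3x + 3y² modulo G:
  leading term x: subtract (-3)·g_1 from -3x + 3y² → 3y²
  leading term y²: subtract (3y)·g_2 from 3y² → 0
  normal form = 0.
Since the normal form is 0, p ∈ I.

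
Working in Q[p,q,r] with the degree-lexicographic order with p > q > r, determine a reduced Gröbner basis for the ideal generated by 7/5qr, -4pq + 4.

G = {pq - 1, r}

f_1 = 7/5qr, LT = qr.
f_2 = -4pq + 4, LT = pq.

S(f_1,f_2): lcm = pqr. S = r.
  reduce S modulo (f_1, f_2):
  remainder r ≠ 0; add g_3 = r to the basis.

The other S-polynomials (S(f_1,g_3), S(f_2,g_3)) all reduce to 0 modulo the current basis, so we have a Gröbner basis.
Inter-reduce: drop elements whose leading term is divisible by another's, tail-reduce, and make monic.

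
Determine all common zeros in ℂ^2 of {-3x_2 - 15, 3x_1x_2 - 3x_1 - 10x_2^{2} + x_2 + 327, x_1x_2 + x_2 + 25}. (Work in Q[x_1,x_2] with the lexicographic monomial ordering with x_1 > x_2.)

{(4, -5)}

Compute a lex Gröbner basis by Buchberger's algorithm.
f_1 = -3x_2 - 15, LT = x_2.
f_2 = 3x_1x_2 - 3x_1 - 10x_2^{2} + x_2 + 327, LT = x_1x_2.
f_3 = x_1x_2 + x_2 + 25, LT = x_1x_2.

S(f_1,f_2): lcm = x_1x_2. S = 6x_1 + \tfrac{10}{3}x_2^{2} - \tfrac{1}{3}x_2 - 109.
  leading term x_1: no divisor's leading term divides it; move 6x_1 to the remainder.
  leading term x_2^{2}: subtract (-\tfrac{10}{9}x_2)·f_1 from \tfrac{10}{3}x_2^{2} - \tfrac{1}{3}x_2 - 109 → -17x_2 - 109
  leading term x_2: subtract (\tfrac{17}{3})·f_1 from -17x_2 - 109 → -24
  leading term 1: no divisor's leading term divides it; move -24 to the remainder.
  remainder 6x_1 - 24 ≠ 0; add h_4 = 6x_1 - 24 to the basis.

The other S-polynomials (S(f_1,f_3), S(f_2,f_3), S(f_1,h_4), S(f_2,h_4), S(f_3,h_4)) all reduce to 0 modulo the current basis, so we have a Gröbner basis.
Inter-reduce: drop elements whose leading term is divisible by another's, tail-reduce, and make monic.
Reduced Gröbner basis: {x_1 - 4, x_2 + 5}.

Elimination: the polynomial x_2 + 5 lies in the elimination ideal for x_2, so x_2 ∈ {-5}. For each such x_2, the remaining basis elements (now univariate) give the rest of the solution.
  x_2 = -5: the earlier basis element becomes x_1 - 4 = 0, giving x_1 = 4 — point (4, -5).
Each listed point satisfies every original equation (direct substitution).
A lex Gröbner basis triangularizes the system, enabling back-substitution.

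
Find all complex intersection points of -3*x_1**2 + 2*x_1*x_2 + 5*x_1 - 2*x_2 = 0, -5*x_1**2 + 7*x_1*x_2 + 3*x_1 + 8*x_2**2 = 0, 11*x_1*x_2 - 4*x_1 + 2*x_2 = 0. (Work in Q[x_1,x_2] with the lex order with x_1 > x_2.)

{(0, 0)}

Compute a lex Gröbner basis by Buchberger's algorithm.
f_1 = -3*x_1**2 + 2*x_1*x_2 + 5*x_1 - 2*x_2, LT = x_1**2.
f_2 = -5*x_1**2 + 7*x_1*x_2 + 3*x_1 + 8*x_2**2, LT = x_1**2.
f_3 = 11*x_1*x_2 - 4*x_1 + 2*x_2, LT = x_1*x_2.

S(f_1,f_2): lcm = x_1**2. S = 11/15*x_1*x_2 - 16/15*x_1 + 8/5*x_2**2 + 2/3*x_2.
  leading term x_1*x_2: subtract (1/15)·f_3 from 11/15*x_1*x_2 - 16/15*x_1 + 8/5*x_2**2 + 2/3*x_2 → -4/5*x_1 + 8/5*x_2**2 + 8/15*x_2
  leading term x_1: no divisor's leading term divides it; move -4/5*x_1 to the remainder.
  leading term x_2**2: no divisor's leading term divides it; move 8/5*x_2**2 to the remainder.
  leading term x_2: no divisor's leading term divides it; move 8/15*x_2 to the remainder.
  remainder -4/5*x_1 + 8/5*x_2**2 + 8/15*x_2 ≠ 0; add h_4 = -4/5*x_1 + 8/5*x_2**2 + 8/15*x_2 to the basis.

S(f_1,f_3): lcm = x_1**2*x_2. S = 4/11*x_1**2 - 2/3*x_1*x_2**2 - 61/33*x_1*x_2 + 2/3*x_2**2.
  leading term x_1**2: subtract (-4/33)·f_1 from 4/11*x_1**2 - 2/3*x_1*x_2**2 - 61/33*x_1*x_2 + 2/3*x_2**2 → -2/3*x_1*x_2**2 - 53/33*x_1*x_2 + 20/33*x_1 + 2/3*x_2**2 - 8/33*x_2
  leading term x_1*x_2**2: subtract (-2/33*x_2)·f_3 from -2/3*x_1*x_2**2 - 53/33*x_1*x_2 + 20/33*x_1 + 2/3*x_2**2 - 8/33*x_2 → -61/33*x_1*x_2 + 20/33*x_1 + 26/33*x_2**2 - 8/33*x_2
  leading term x_1*x_2: subtract (-61/363)·f_3 from -61/33*x_1*x_2 + 20/33*x_1 + 26/33*x_2**2 - 8/33*x_2 → -8/121*x_1 + 26/33*x_2**2 + 34/363*x_2
  leading term x_1: subtract (10/121)·h_4 from -8/121*x_1 + 26/33*x_2**2 + 34/363*x_2 → 238/363*x_2**2 + 6/121*x_2
  leading term x_2**2: no divisor's leading term divides it; move 238/363*x_2**2 to the remainder.
  leading term x_2: no divisor's leading term divides it; move 6/121*x_2 to the remainder.
  remainder 238/363*x_2**2 + 6/121*x_2 ≠ 0; add h_5 = 238/363*x_2**2 + 6/121*x_2 to the basis.

S(f_2,f_3): lcm = x_1**2*x_2. S = 4/11*x_1**2 - 7/5*x_1*x_2**2 - 43/55*x_1*x_2 - 8/5*x_2**3.
  leading term x_1**2: subtract (-4/33)·f_1 from 4/11*x_1**2 - 7/5*x_1*x_2**2 - 43/55*x_1*x_2 - 8/5*x_2**3 → -7/5*x_1*x_2**2 - 89/165*x_1*x_2 + 20/33*x_1 - 8/5*x_2**3 - 8/33*x_2
  leading term x_1*x_2**2: subtract (-7/55*x_2)·f_3 from -7/5*x_1*x_2**2 - 89/165*x_1*x_2 + 20/33*x_1 - 8/5*x_2**3 - 8/33*x_2 → -173/165*x_1*x_2 + 20/33*x_1 - 8/5*x_2**3 + 14/55*x_2**2 - 8/33*x_2
  leading term x_1*x_2: subtract (-173/1815)·f_3 from -173/165*x_1*x_2 + 20/33*x_1 - 8/5*x_2**3 + 14/55*x_2**2 - 8/33*x_2 → 136/605*x_1 - 8/5*x_2**3 + 14/55*x_2**2 - 94/1815*x_2
  leading term x_1: subtract (-34/121)·h_4 from 136/605*x_1 - 8/5*x_2**3 + 14/55*x_2**2 - 94/1815*x_2 → -8/5*x_2**3 + 426/605*x_2**2 + 178/1815*x_2
  leading term x_2**3: subtract (-1452/595*x_2)·h_5 from -8/5*x_2**3 + 426/605*x_2**2 + 178/1815*x_2 → 59406/71995*x_2**2 + 178/1815*x_2
  leading term x_2**2: subtract (89109/70805)·h_5 from 59406/71995*x_2**2 + 178/1815*x_2 → 7576/212415*x_2
  leading term x_2: no divisor's leading term divides it; move 7576/212415*x_2 to the remainder.
  remainder 7576/212415*x_2 ≠ 0; add h_6 = 7576/212415*x_2 to the basis.

S(f_1,h_4): lcm = x_1**2. S = 2*x_1*x_2**2 - 5/3*x_1 + 2/3*x_2.
  leading term x_1*x_2**2: subtract (2/11*x_2)·f_3 from 2*x_1*x_2**2 - 5/3*x_1 + 2/3*x_2 → 8/11*x_1*x_2 - 5/3*x_1 - 4/11*x_2**2 + 2/3*x_2
  leading term x_1*x_2: subtract (8/121)·f_3 from 8/11*x_1*x_2 - 5/3*x_1 - 4/11*x_2**2 + 2/3*x_2 → -509/363*x_1 - 4/11*x_2**2 + 194/363*x_2
  leading term x_1: subtract (2545/1452)·h_4 from -509/363*x_1 - 4/11*x_2**2 + 194/363*x_2 → -1150/363*x_2**2 - 436/1089*x_2
  leading term x_2**2: subtract (-575/119)·h_5 from -1150/363*x_2**2 - 436/1089*x_2 → -1894/11781*x_2
  leading term x_2: subtract (-595/132)·h_6 from -1894/11781*x_2 → 0
  remainder 0.

S(f_2,h_4): lcm = x_1**2. S = 2*x_1*x_2**2 - 11/15*x_1*x_2 - 3/5*x_1 - 8/5*x_2**2.
  leading term x_1*x_2**2: subtract (2/11*x_2)·f_3 from 2*x_1*x_2**2 - 11/15*x_1*x_2 - 3/5*x_1 - 8/5*x_2**2 → -1/165*x_1*x_2 - 3/5*x_1 - 108/55*x_2**2
  leading term x_1*x_2: subtract (-1/1815)·f_3 from -1/165*x_1*x_2 - 3/5*x_1 - 108/55*x_2**2 → -1093/1815*x_1 - 108/55*x_2**2 + 2/1815*x_2
  leading term x_1: subtract (1093/1452)·h_4 from -1093/1815*x_1 - 108/55*x_2**2 + 2/1815*x_2 → -1150/363*x_2**2 - 436/1089*x_2
  leading term x_2**2: subtract (-575/119)·h_5 from -1150/363*x_2**2 - 436/1089*x_2 → -1894/11781*x_2
  leading term x_2: subtract (-595/132)·h_6 from -1894/11781*x_2 → 0
  remainder 0.

S(f_3,h_4): lcm = x_1*x_2. S = -4/11*x_1 + 2*x_2**3 + 2/3*x_2**2 + 2/11*x_2.
  leading term x_1: subtract (5/11)·h_4 from -4/11*x_1 + 2*x_2**3 + 2/3*x_2**2 + 2/11*x_2 → 2*x_2**3 - 2/33*x_2**2 - 2/33*x_2
  leading term x_2**3: subtract (363/119*x_2)·h_5 from 2*x_2**3 - 2/33*x_2**2 - 2/33*x_2 → -832/3927*x_2**2 - 2/33*x_2
  leading term x_2**2: subtract (-4576/14161)·h_5 from -832/3927*x_2**2 - 2/33*x_2 → -1894/42483*x_2
  leading term x_2: subtract (-5/4)·h_6 from -1894/42483*x_2 → 0
  remainder 0.

S(f_1,h_5): leading monomials are coprime, so the S-polynomial reduces to 0 (Buchberger's first criterion).
S(f_2,h_5): leading monomials are coprime, so the S-polynomial reduces to 0 (Buchberger's first criterion).
S(f_3,h_5): lcm = x_1*x_2**2. S = -575/1309*x_1*x_2 + 2/11*x_2**2.
  leading term x_1*x_2: subtract (-575/14399)·f_3 from -575/1309*x_1*x_2 + 2/11*x_2**2 → -2300/14399*x_1 + 2/11*x_2**2 + 1150/14399*x_2
  leading term x_1: subtract (2875/14399)·h_4 from -2300/14399*x_1 + 2/11*x_2**2 + 1150/14399*x_2 → -1982/14399*x_2**2 - 1150/43197*x_2
  leading term x_2**2: subtract (-2973/14161)·h_5 from -1982/14399*x_2**2 - 1150/43197*x_2 → -7576/467313*x_2
  leading term x_2: subtract (-5/11)·h_6 from -7576/467313*x_2 → 0
  remainder 0.

S(h_4,h_5): leading monomials are coprime, so the S-polynomial reduces to 0 (Buchberger's first criterion).
S(f_1,h_6): leading monomials are coprime, so the S-polynomial reduces to 0 (Buchberger's first criterion).
S(f_2,h_6): leading monomials are coprime, so the S-polynomial reduces to 0 (Buchberger's first criterion).
S(f_3,h_6): lcm = x_1*x_2. S = -4/11*x_1 + 2/11*x_2.
  leading term x_1: subtract (5/11)·h_4 from -4/11*x_1 + 2/11*x_2 → -8/11*x_2**2 - 2/33*x_2
  leading term x_2**2: subtract (-132/119)·h_5 from -8/11*x_2**2 - 2/33*x_2 → -2/357*x_2
  leading term x_2: subtract (-595/3788)·h_6 from -2/357*x_2 → 0
  remainder 0.

S(h_4,h_6): leading monomials are coprime, so the S-polynomial reduces to 0 (Buchberger's first criterion).
S(h_5,h_6): lcm = x_2**2. S = 9/119*x_2.
  leading term x_2: subtract (16065/7576)·h_6 from 9/119*x_2 → 0
  remainder 0.

Every S-polynomial of the final basis reduces to 0, so we have a Gröbner basis.
Inter-reduce: drop elements whose leading term is divisible by another's, tail-reduce, and make monic.
Reduced Gröbner basis: {x_1, x_2}.

The lex basis is triangular: the last element involves only x_2. Solving x_2 = 0 gives x_2 ∈ {0}; substituting each value into the earlier elements determines the remaining variables.
  x_2 = 0: the earlier basis element becomes x_1 = 0, giving x_1 = 0 — point (0, 0).
Substituting each solution back into the original system confirms all equations vanish.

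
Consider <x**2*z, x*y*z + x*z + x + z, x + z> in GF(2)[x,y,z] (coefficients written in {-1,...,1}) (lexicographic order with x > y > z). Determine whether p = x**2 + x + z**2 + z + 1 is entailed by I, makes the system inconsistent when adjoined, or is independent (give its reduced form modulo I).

First compute the reduced Gröbner basis of I by Buchberger's algorithm.
f_1 = x**2*z, LT = x**2*z.
f_2 = x*y*z + x*z + x + z, LT = x*y*z.
f_3 = x + z, LT = x.

S(f_1,f_3): lcm = x**2*z. S = x*z**2.
  reduce S modulo (f_1, f_2, f_3):
  remainder z**3 ≠ 0; add h_4 = z**3 to the basis.

S(f_2,f_3): lcm = x*y*z. S = x*z + x + y*z**2 + z.
  reduce S modulo (f_1, f_2, f_3, h_4):
  remainder y*z**2 + z**2 ≠ 0; add h_5 = y*z**2 + z**2 to the basis.

The other S-polynomials (S(f_1,f_2), S(f_1,h_4), S(f_2,h_4), S(f_3,h_4), S(f_1,h_5), S(f_2,h_5), S(f_3,h_5), S(h_4,h_5)) all reduce to 0 modulo the current basis, so we have a Gröbner basis.
Inter-reduce: drop elements whose leading term is divisible by another's, tail-reduce, and make monic.
Reduced Gröbner basis: {x + z, y*z**2 + z**2, z**3}.
Label its elements g_1 = x + z, g_2 = y*z**2 + z**2, g_3 = z**3.

Reduce p = x**2 + x + z**2 + z + 1 modulo G:
  leading term x**2: subtract (x)·g_1 from x**2 + x + z**2 + z + 1 → x*z + x + z**2 + z + 1
  leading term x*z: subtract (z)·g_1 from x*z + x + z**2 + z + 1 → x + z + 1
  leading term x: subtract (1)·g_1 from x + z + 1 → 1
  leading term 1: no divisor's leading term divides it; move 1 to the remainder.
  normal form = 1.
The normal form is nonzero, so p ∉ I. Since p minus its normal form lies in I, I + (p) = I + (r) where r = 1; decide whether this ideal is the whole ring.
Here r = 1 is a nonzero constant, hence a unit: 1 ∈ I + (p), the Gröbner basis of I + (p) is {1}, and the enlarged system has no common solution — adjoining p is inconsistent.

The remainder on division by a Gröbner basis is unique — it is the normal form.

Adjoining x**2 + x + z**2 + z + 1 makes the ideal the whole ring: the system is inconsistent.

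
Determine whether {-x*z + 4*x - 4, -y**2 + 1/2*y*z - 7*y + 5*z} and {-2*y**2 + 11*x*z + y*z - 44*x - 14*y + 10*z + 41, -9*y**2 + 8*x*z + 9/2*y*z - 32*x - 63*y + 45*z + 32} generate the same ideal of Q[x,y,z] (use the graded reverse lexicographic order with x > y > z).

Since reduced Gröbner bases are canonical representatives of ideals under a given ordering, it suffices to compute and compare them.
Buchberger on the first generating set:
f_1 = -x*z + 4*x - 4, LT = x*z.
f_2 = -y**2 + 1/2*y*z - 7*y + 5*z, LT = y**2.

S(f_1,f_2): leading monomials are coprime, so the S-polynomial reduces to 0 (Buchberger's first criterion).
Every S-polynomial of the final basis reduces to 0, so we have a Gröbner basis.
Inter-reduce: drop elements whose leading term is divisible by another's, tail-reduce, and make monic.
Reduced Gröbner basis: {y**2 - 1/2*y*z + 7*y - 5*z, x*z - 4*x + 4}.

Buchberger on the second generating set:
h_1 = -2*y**2 + 11*x*z + y*z - 44*x - 14*y + 10*z + 41, LT = y**2.
h_2 = -9*y**2 + 8*x*z + 9/2*y*z - 32*x - 63*y + 45*z + 32, LT = y**2.

S(h_1,h_2): lcm = y**2. S = -83/18*x*z + 166/9*x - 305/18.
  leading term x*z: no divisor's leading term divides it; move -83/18*x*z to the remainder.
  leading term x: no divisor's leading term divides it; move 166/9*x to the remainder.
  leading term 1: no divisor's leading term divides it; move -305/18 to the remainder.
  remainder -83/18*x*z + 166/9*x - 305/18 ≠ 0; add k_3 = -83/18*x*z + 166/9*x - 305/18 to the basis.

S(h_1,k_3): leading monomials are coprime, so the S-polynomial reduces to 0 (Buchberger's first criterion).
S(h_2,k_3): leading monomials are coprime, so the S-polynomial reduces to 0 (Buchberger's first criterion).
Every S-polynomial of the final basis reduces to 0, so we have a Gröbner basis.
Inter-reduce: drop elements whose leading term is divisible by another's, tail-reduce, and make monic.
Reduced Gröbner basis: {y**2 - 1/2*y*z + 7*y - 5*z - 24/83, x*z - 4*x + 305/83}.

Since the reduced bases disagree, the two ideals are not the same.

No, the ideals differ.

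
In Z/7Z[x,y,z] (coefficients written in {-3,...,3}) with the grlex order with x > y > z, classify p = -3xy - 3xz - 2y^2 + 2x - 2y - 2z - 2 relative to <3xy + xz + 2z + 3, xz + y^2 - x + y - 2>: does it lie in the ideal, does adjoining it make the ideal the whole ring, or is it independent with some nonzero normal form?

First compute the reduced Gröbner basis of I by Buchberger's algorithm.
f_1 = 3xy + xz + 2z + 3, LT = xy.
f_2 = xz + y^2 - x + y - 2, LT = xz.

S(f_1,f_2): lcm = xyz. S = -2xz^2 - y^3 + xy - y^2 + 3z^2 + 2y + z.
  reduce S modulo (f_1, f_2):
  remainder -y^3 + 2y^2z - y^2 + 2yz + 3z^2 + 2y + z - 1 ≠ 0; add h_3 = -y^3 + 2y^2z - y^2 + 2yz + 3z^2 + 2y + z - 1 to the basis.

The other S-polynomials (S(f_1,h_3), S(f_2,h_3)) all reduce to 0 modulo the current basis, so we have a Gröbner basis.
Inter-reduce: drop elements whose leading term is divisible by another's, tail-reduce, and make monic.
Reduced Gröbner basis: {y^3 - 2y^2z + y^2 - 2yz - 3z^2 - 2y - z + 1, xy + 2y^2 - 2x + 2y + 3z - 3, xz + y^2 - x + y - 2}.
Label its elements g_1 = y^3 - 2y^2z + y^2 - 2yz - 3z^2 - 2y - z + 1, g_2 = xy + 2y^2 - 2x + 2y + 3z - 3, g_3 = xz + y^2 - x + y - 2.

Reduce p = -3xy - 3xz - 2y^2 + 2x - 2y - 2z - 2 modulo G:
  leading term xy: subtract (-3)·g_2 from -3xy - 3xz - 2y^2 + 2x - 2y - 2z - 2 → -3xz - 3y^2 + 3x - 3y + 3
  leading term xz: subtract (-3)·g_3 from -3xz - 3y^2 + 3x - 3y + 3 → -3
  leading term 1: no divisor's leading term divides it; move -3 to the remainder.
  normal form = -3.
The normal form is nonzero, so p ∉ I. Since p minus its normal form lies in I, I + (p) = I + (r) where r = -3; decide whether this ideal is the whole ring.
Here r = -3 is a nonzero constant, hence a unit: 1 ∈ I + (p), the Gröbner basis of I + (p) is {1}, and the enlarged system has no common solution — adjoining p is inconsistent.

Ideal membership is decidable via reduction modulo a Gröbner basis.

Adjoining -3xy - 3xz - 2y^2 + 2x - 2y - 2z - 2 makes the ideal the whole ring: the system is inconsistent.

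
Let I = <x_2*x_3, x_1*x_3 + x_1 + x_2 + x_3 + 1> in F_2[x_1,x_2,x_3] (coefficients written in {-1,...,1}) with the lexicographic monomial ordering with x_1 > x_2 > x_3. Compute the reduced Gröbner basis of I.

G = {x_1*x_2 + x_2**2 + x_2, x_1*x_3 + x_1 + x_2 + x_3 + 1, x_2*x_3}

f_1 = x_2*x_3, LT = x_2*x_3.
f_2 = x_1*x_3 + x_1 + x_2 + x_3 + 1, LT = x_1*x_3.

S(f_1,f_2): lcm = x_1*x_2*x_3. S = x_1*x_2 + x_2**2 + x_2*x_3 + x_2.
  leading term x_1*x_2: no divisor's leading term divides it; move x_1*x_2 to the remainder.
  leading term x_2**2: no divisor's leading term divides it; move x_2**2 to the remainder.
  leading term x_2*x_3: subtract (1)·f_1 from x_2*x_3 + x_2 → x_2
  leading term x_2: no divisor's leading term divides it; move x_2 to the remainder.
  remainder x_1*x_2 + x_2**2 + x_2 ≠ 0; add g_3 = x_1*x_2 + x_2**2 + x_2 to the basis.

The other S-polynomials (S(f_1,g_3), S(f_2,g_3)) all reduce to 0 modulo the current basis, so we have a Gröbner basis.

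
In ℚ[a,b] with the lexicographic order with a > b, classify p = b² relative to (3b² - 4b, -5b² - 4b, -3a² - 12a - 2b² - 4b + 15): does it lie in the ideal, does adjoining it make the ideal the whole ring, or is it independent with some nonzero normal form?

b² lies in I (it reduces to 0).

First compute the reduced Gröbner basis of I by Buchberger's algorithm.
f_1 = 3b² - 4b, LT = b².
f_2 = -5b² - 4b, LT = b².
f_3 = -3a² - 12a - 2b² - 4b + 15, LT = a².

S(f_1,f_2): lcm = b². S = -32/15b.
  leading term b: no divisor's leading term divides it; move -32/15b to the remainder.
  remainder -32/15b ≠ 0; add h_4 = -32/15b to the basis.

The other S-polynomials (S(f_1,f_3), S(f_2,f_3), S(f_1,h_4), S(f_2,h_4), S(f_3,h_4)) all reduce to 0 modulo the current basis, so we have a Gröbner basis.
Inter-reduce: drop elements whose leading term is divisible by another's, tail-reduce, and make monic.
Reduced Gröbner basis: {a² + 4a - 5, b}.
Label its elements g_1 = a² + 4a - 5, g_2 = b.

Reduce p = b² modulo G:
  leading term b²: subtract (b)·g_2 from b² → 0
  normal form = 0.
Since the normal form is 0, p ∈ I.

Ideal membership is decidable via reduction modulo a Gröbner basis.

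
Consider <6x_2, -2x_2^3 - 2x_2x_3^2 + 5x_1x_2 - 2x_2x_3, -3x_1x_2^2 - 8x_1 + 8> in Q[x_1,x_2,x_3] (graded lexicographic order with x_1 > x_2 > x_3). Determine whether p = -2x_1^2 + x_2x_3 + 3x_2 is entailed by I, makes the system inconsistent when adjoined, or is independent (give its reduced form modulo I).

Adjoining -2x_1^2 + x_2x_3 + 3x_2 makes the ideal the whole ring: the system is inconsistent.

First compute the reduced Gröbner basis of I by Buchberger's algorithm.
f_1 = 6x_2, LT = x_2.
f_2 = -2x_2^3 - 2x_2x_3^2 + 5x_1x_2 - 2x_2x_3, LT = x_2^3.
f_3 = -3x_1x_2^2 - 8x_1 + 8, LT = x_1x_2^2.

S(f_1,f_3): lcm = x_1x_2^2. S = -8/3x_1 + 8/3.
  leading term x_1: no divisor's leading term divides it; move -8/3x_1 to the remainder.
  leading term 1: no divisor's leading term divides it; move 8/3 to the remainder.
  remainder -8/3x_1 + 8/3 ≠ 0; add h_4 = -8/3x_1 + 8/3 to the basis.

The other S-polynomials (S(f_1,f_2), S(f_2,f_3), S(f_1,h_4), S(f_2,h_4), S(f_3,h_4)) all reduce to 0 modulo the current basis, so we have a Gröbner basis.
Inter-reduce: drop elements whose leading term is divisible by another's, tail-reduce, and make monic.
Reduced Gröbner basis: {x_1 - 1, x_2}.
Label its elements g_1 = x_1 - 1, g_2 = x_2.

Reduce p = -2x_1^2 + x_2x_3 + 3x_2 modulo G:
  leading term x_1^2: subtract (-2x_1)·g_1 from -2x_1^2 + x_2x_3 + 3x_2 → x_2x_3 - 2x_1 + 3x_2
  leading term x_2x_3: subtract (x_3)·g_2 from x_2x_3 - 2x_1 + 3x_2 → -2x_1 + 3x_2
  leading term x_1: subtract (-2)·g_1 from -2x_1 + 3x_2 → 3x_2 - 2
  leading term x_2: subtract (3)·g_2 from 3x_2 - 2 → -2
  leading term 1: no divisor's leading term divides it; move -2 to the remainder.
  normal form = -2.
The normal form is nonzero, so p ∉ I. Since p minus its normal form lies in I, I + (p) = I + (r) where r = -2; decide whether this ideal is the whole ring.
Here r = -2 is a nonzero constant, hence a unit: 1 ∈ I + (p), the Gröbner basis of I + (p) is {1}, and the enlarged system has no common solution — adjoining p is inconsistent.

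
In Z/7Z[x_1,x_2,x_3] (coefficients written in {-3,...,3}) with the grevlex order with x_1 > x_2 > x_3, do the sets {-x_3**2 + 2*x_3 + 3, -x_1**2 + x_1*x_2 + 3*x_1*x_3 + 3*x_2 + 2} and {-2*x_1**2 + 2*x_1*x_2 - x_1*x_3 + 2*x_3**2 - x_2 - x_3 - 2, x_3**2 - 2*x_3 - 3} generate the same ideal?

No, the ideals differ.

Equality of ideals is decidable: compute both reduced Gröbner bases (unique for the ordering) and check whether they agree.
Buchberger on the first generating set:
f_1 = -x_3**2 + 2*x_3 + 3, LT = x_3**2.
f_2 = -x_1**2 + x_1*x_2 + 3*x_1*x_3 + 3*x_2 + 2, LT = x_1**2.

The S-polynomials (S(f_1,f_2)) all reduce to 0 modulo the current basis, so we have a Gröbner basis.
Inter-reduce: drop elements whose leading term is divisible by another's, tail-reduce, and make monic.
Reduced Gröbner basis: {x_1**2 - x_1*x_2 - 3*x_1*x_3 - 3*x_2 - 2, x_3**2 - 2*x_3 - 3}.

Buchberger on the second generating set:
h_1 = -2*x_1**2 + 2*x_1*x_2 - x_1*x_3 + 2*x_3**2 - x_2 - x_3 - 2, LT = x_1**2.
h_2 = x_3**2 - 2*x_3 - 3, LT = x_3**2.

The S-polynomials (S(h_1,h_2)) all reduce to 0 modulo the current basis, so we have a Gröbner basis.
Inter-reduce: drop elements whose leading term is divisible by another's, tail-reduce, and make monic.
Reduced Gröbner basis: {x_1**2 - x_1*x_2 - 3*x_1*x_3 - 3*x_2 + 2*x_3 - 2, x_3**2 - 2*x_3 - 3}.

Since the reduced bases disagree, the two ideals are not the same.
The same test decides containment: I ⊆ J iff every generator of I reduces to 0 modulo a Gröbner basis of J.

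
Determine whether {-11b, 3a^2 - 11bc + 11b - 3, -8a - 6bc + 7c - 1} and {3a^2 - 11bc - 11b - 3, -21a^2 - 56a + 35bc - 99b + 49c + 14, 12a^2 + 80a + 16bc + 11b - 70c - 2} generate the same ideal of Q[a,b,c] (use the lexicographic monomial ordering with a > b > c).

For a fixed monomial order, each ideal has a unique reduced Gröbner basis; comparing bases decides equality.
Buchberger on the first generating set:
f_1 = -11b, LT = b.
f_2 = 3a^2 - 11bc + 11b - 3, LT = a^2.
f_3 = -8a - 6bc + 7c - 1, LT = a.

S(f_2,f_3): lcm = a^2. S = -3/4abc + 7/8ac - 1/8a - 11/3bc + 11/3b - 1.
  reduce S modulo (f_1, f_2, f_3):
  remainder 49/64c^2 - 7/32c - 63/64 ≠ 0; add g_4 = 49/64c^2 - 7/32c - 63/64 to the basis.

The other S-polynomials (S(f_1,f_2), S(f_1,f_3), S(f_1,g_4), S(f_2,g_4), S(f_3,g_4)) all reduce to 0 modulo the current basis, so we have a Gröbner basis.
Inter-reduce: drop elements whose leading term is divisible by another's, tail-reduce, and make monic.
Reduced Gröbner basis: {a - 7/8c + 1/8, b, c^2 - 2/7c - 9/7}.

Buchberger on the second generating set:
h_1 = 3a^2 - 11bc - 11b - 3, LT = a^2.
h_2 = -21a^2 - 56a + 35bc - 99b + 49c + 14, LT = a^2.
h_3 = 12a^2 + 80a + 16bc + 11b - 70c - 2, LT = a^2.

S(h_1,h_2): lcm = a^2. S = -8/3a - 2bc - 176/21b + 7/3c - 1/3.
  reduce S modulo (h_1, h_2, h_3):
  remainder -8/3a - 2bc - 176/21b + 7/3c - 1/3 ≠ 0; add k_4 = -8/3a - 2bc - 176/21b + 7/3c - 1/3 to the basis.

S(h_1,h_3): lcm = a^2. S = -20/3a - 5bc - 55/12b + 35/6c - 5/6.
  reduce S modulo (h_1, h_2, h_3, k_4):
  remainder 1375/84b ≠ 0; add k_5 = 1375/84b to the basis.

S(h_1,k_4): lcm = a^2. S = -3/4abc - 22/7ab + 7/8ac - 1/8a - 11/3bc - 11/3b - 1.
  reduce S modulo (h_1, h_2, h_3, k_4, k_5):
  remainder 49/64c^2 - 7/32c - 63/64 ≠ 0; add k_6 = 49/64c^2 - 7/32c - 63/64 to the basis.

The other S-polynomials (S(h_2,h_3), S(h_2,k_4), S(h_3,k_4), S(h_1,k_5), S(h_2,k_5), S(h_3,k_5), S(k_4,k_5), S(h_1,k_6), S(h_2,k_6), S(h_3,k_6), S(k_4,k_6), S(k_5,k_6)) all reduce to 0 modulo the current basis, so we have a Gröbner basis.
Inter-reduce: drop elements whose leading term is divisible by another's, tail-reduce, and make monic.
Reduced Gröbner basis: {a - 7/8c + 1/8, b, c^2 - 2/7c - 9/7}.

Same reduced basis, so the two generating sets span the same ideal.

Yes, the ideals are equal.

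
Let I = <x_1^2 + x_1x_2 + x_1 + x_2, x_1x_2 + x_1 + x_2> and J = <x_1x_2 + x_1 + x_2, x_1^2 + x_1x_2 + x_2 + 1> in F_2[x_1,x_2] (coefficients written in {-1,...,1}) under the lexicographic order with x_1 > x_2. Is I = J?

No, the ideals differ.

Equality of ideals is decidable: compute both reduced Gröbner bases (unique for the ordering) and check whether they agree.
Buchberger on the first generating set:
f_1 = x_1^2 + x_1x_2 + x_1 + x_2, LT = x_1^2.
f_2 = x_1x_2 + x_1 + x_2, LT = x_1x_2.

S(f_1,f_2): lcm = x_1^2x_2. S = x_1^2 + x_1x_2^2 + x_2^2.
  leading term x_1^2: subtract (1)·f_1 from x_1^2 + x_1x_2^2 + x_2^2 → x_1x_2^2 + x_1x_2 + x_1 + x_2^2 + x_2
  leading term x_1x_2^2: subtract (x_2)·f_2 from x_1x_2^2 + x_1x_2 + x_1 + x_2^2 + x_2 → x_1 + x_2
  leading term x_1: no divisor's leading term divides it; move x_1 to the remainder.
  leading term x_2: no divisor's leading term divides it; move x_2 to the remainder.
  remainder x_1 + x_2 ≠ 0; add g_3 = x_1 + x_2 to the basis.

S(f_1,g_3): lcm = x_1^2. S = x_1 + x_2.
  leading term x_1: subtract (1)·g_3 from x_1 + x_2 → 0
  remainder 0.

S(f_2,g_3): lcm = x_1x_2. S = x_1 + x_2^2 + x_2.
  leading term x_1: subtract (1)·g_3 from x_1 + x_2^2 + x_2 → x_2^2
  leading term x_2^2: no divisor's leading term divides it; move x_2^2 to the remainder.
  remainder x_2^2 ≠ 0; add g_4 = x_2^2 to the basis.

S(f_1,g_4): leading monomials are coprime, so the S-polynomial reduces to 0 (Buchberger's first criterion).
S(f_2,g_4): lcm = x_1x_2^2. S = x_1x_2 + x_2^2.
  leading term x_1x_2: subtract (1)·f_2 from x_1x_2 + x_2^2 → x_1 + x_2^2 + x_2
  leading term x_1: subtract (1)·g_3 from x_1 + x_2^2 + x_2 → x_2^2
  leading term x_2^2: subtract (1)·g_4 from x_2^2 → 0
  remainder 0.

S(g_3,g_4): leading monomials are coprime, so the S-polynomial reduces to 0 (Buchberger's first criterion).
Every S-polynomial of the final basis reduces to 0, so we have a Gröbner basis.
Inter-reduce: drop elements whose leading term is divisible by another's, tail-reduce, and make monic.
Reduced Gröbner basis: {x_1 + x_2, x_2^2}.

Buchberger on the second generating set:
h_1 = x_1x_2 + x_1 + x_2, LT = x_1x_2.
h_2 = x_1^2 + x_1x_2 + x_2 + 1, LT = x_1^2.

S(h_1,h_2): lcm = x_1^2x_2. S = x_1^2 + x_1x_2^2 + x_1x_2 + x_2^2 + x_2.
  leading term x_1^2: subtract (1)·h_2 from x_1^2 + x_1x_2^2 + x_1x_2 + x_2^2 + x_2 → x_1x_2^2 + x_2^2 + 1
  leading term x_1x_2^2: subtract (x_2)·h_1 from x_1x_2^2 + x_2^2 + 1 → x_1x_2 + 1
  leading term x_1x_2: subtract (1)·h_1 from x_1x_2 + 1 → x_1 + x_2 + 1
  leading term x_1: no divisor's leading term divides it; move x_1 to the remainder.
  leading term x_2: no divisor's leading term divides it; move x_2 to the remainder.
  leading term 1: no divisor's leading term divides it; move 1 to the remainder.
  remainder x_1 + x_2 + 1 ≠ 0; add k_3 = x_1 + x_2 + 1 to the basis.

S(h_1,k_3): lcm = x_1x_2. S = x_1 + x_2^2.
  leading term x_1: subtract (1)·k_3 from x_1 + x_2^2 → x_2^2 + x_2 + 1
  leading term x_2^2: no divisor's leading term divides it; move x_2^2 to the remainder.
  leading term x_2: no divisor's leading term divides it; move x_2 to the remainder.
  leading term 1: no divisor's leading term divides it; move 1 to the remainder.
  remainder x_2^2 + x_2 + 1 ≠ 0; add k_4 = x_2^2 + x_2 + 1 to the basis.

S(h_2,k_3): lcm = x_1^2. S = x_1 + x_2 + 1.
  leading term x_1: subtract (1)·k_3 from x_1 + x_2 + 1 → 0
  remainder 0.

S(h_1,k_4): lcm = x_1x_2^2. S = x_1 + x_2^2.
  leading term x_1: subtract (1)·k_3 from x_1 + x_2^2 → x_2^2 + x_2 + 1
  leading term x_2^2: subtract (1)·k_4 from x_2^2 + x_2 + 1 → 0
  remainder 0.

S(h_2,k_4): leading monomials are coprime, so the S-polynomial reduces to 0 (Buchberger's first criterion).
S(k_3,k_4): leading monomials are coprime, so the S-polynomial reduces to 0 (Buchberger's first criterion).
Every S-polynomial of the final basis reduces to 0, so we have a Gröbner basis.
Inter-reduce: drop elements whose leading term is divisible by another's, tail-reduce, and make monic.
Reduced Gröbner basis: {x_1 + x_2 + 1, x_2^2 + x_2 + 1}.

Since the reduced bases disagree, the two ideals are not the same.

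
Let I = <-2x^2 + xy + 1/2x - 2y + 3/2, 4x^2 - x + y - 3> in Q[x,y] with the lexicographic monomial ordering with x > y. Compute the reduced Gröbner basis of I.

f_1 = -2x^2 + xy + 1/2x - 2y + 3/2, LT = x^2.
f_2 = 4x^2 - x + y - 3, LT = x^2.

S(f_1,f_2): lcm = x^2. S = -1/2xy + 3/4y.
  leading term xy: no divisor's leading term divides it; move -1/2xy to the remainder.
  leading term y: no divisor's leading term divides it; move 3/4y to the remainder.
  remainder -1/2xy + 3/4y ≠ 0; add g_3 = -1/2xy + 3/4y to the basis.

S(f_1,g_3): lcm = x^2y. S = -1/2xy^2 + 5/4xy + y^2 - 3/4y.
  leading term xy^2: subtract (y)·g_3 from -1/2xy^2 + 5/4xy + y^2 - 3/4y → 5/4xy + 1/4y^2 - 3/4y
  leading term xy: subtract (-5/2)·g_3 from 5/4xy + 1/4y^2 - 3/4y → 1/4y^2 + 9/8y
  leading term y^2: no divisor's leading term divides it; move 1/4y^2 to the remainder.
  leading term y: no divisor's leading term divides it; move 9/8y to the remainder.
  remainder 1/4y^2 + 9/8y ≠ 0; add g_4 = 1/4y^2 + 9/8y to the basis.

S(f_2,g_3): lcm = x^2y. S = 5/4xy + 1/4y^2 - 3/4y.
  leading term xy: subtract (-5/2)·g_3 from 5/4xy + 1/4y^2 - 3/4y → 1/4y^2 + 9/8y
  leading term y^2: subtract (1)·g_4 from 1/4y^2 + 9/8y → 0
  remainder 0.

S(f_1,g_4): leading monomials are coprime, so the S-polynomial reduces to 0 (Buchberger's first criterion).
S(f_2,g_4): leading monomials are coprime, so the S-polynomial reduces to 0 (Buchberger's first criterion).
S(g_3,g_4): lcm = xy^2. S = -9/2xy - 3/2y^2.
  leading term xy: subtract (9)·g_3 from -9/2xy - 3/2y^2 → -3/2y^2 - 27/4y
  leading term y^2: subtract (-6)·g_4 from -3/2y^2 - 27/4y → 0
  remainder 0.

Every S-polynomial of the final basis reduces to 0, so we have a Gröbner basis.
Inter-reduce: drop elements whose leading term is divisible by another's, tail-reduce, and make monic.

G = {x^2 - 1/4x + 1/4y - 3/4, xy - 3/2y, y^2 + 9/2y}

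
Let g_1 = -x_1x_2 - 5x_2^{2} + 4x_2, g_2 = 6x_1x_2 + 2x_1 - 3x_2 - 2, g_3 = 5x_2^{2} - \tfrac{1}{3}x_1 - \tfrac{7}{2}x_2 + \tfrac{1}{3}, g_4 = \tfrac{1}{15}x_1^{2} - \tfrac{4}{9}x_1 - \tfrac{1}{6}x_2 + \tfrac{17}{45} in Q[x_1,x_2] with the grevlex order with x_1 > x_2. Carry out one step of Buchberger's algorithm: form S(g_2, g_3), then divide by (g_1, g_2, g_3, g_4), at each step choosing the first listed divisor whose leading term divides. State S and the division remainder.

S(g_2, g_3) = \tfrac{1}{15}x_1^{2} + \tfrac{31}{30}x_1x_2 - \tfrac{1}{2}x_2^{2} - \tfrac{1}{15}x_1 - \tfrac{1}{3}x_2; remainder on division = 0.

lcm(LM(g_2), LM(g_3)) = x_1x_2^{2}.
S = (lcm/LT(g_2))·g_2 − (lcm/LT(g_3))·g_3 = \tfrac{1}{15}x_1^{2} + \tfrac{31}{30}x_1x_2 - \tfrac{1}{2}x_2^{2} - \tfrac{1}{15}x_1 - \tfrac{1}{3}x_2.
Reduce S modulo (g_1, g_2, g_3, g_4) in that order:
  leading term x_1^{2}: subtract (1)·g_4 from \tfrac{1}{15}x_1^{2} + \tfrac{31}{30}x_1x_2 - \tfrac{1}{2}x_2^{2} - \tfrac{1}{15}x_1 - \tfrac{1}{3}x_2 → \tfrac{31}{30}x_1x_2 - \tfrac{1}{2}x_2^{2} + \tfrac{17}{45}x_1 - \tfrac{1}{6}x_2 - \tfrac{17}{45}
  leading term x_1x_2: subtract (-\tfrac{31}{30})·g_1 from \tfrac{31}{30}x_1x_2 - \tfrac{1}{2}x_2^{2} + \tfrac{17}{45}x_1 - \tfrac{1}{6}x_2 - \tfrac{17}{45} → -\tfrac{17}{3}x_2^{2} + \tfrac{17}{45}x_1 + \tfrac{119}{30}x_2 - \tfrac{17}{45}
  leading term x_2^{2}: subtract (-\tfrac{17}{15})·g_3 from -\tfrac{17}{3}x_2^{2} + \tfrac{17}{45}x_1 + \tfrac{119}{30}x_2 - \tfrac{17}{45} → 0
The remainder is 0, so this S-polynomial contributes no new basis element.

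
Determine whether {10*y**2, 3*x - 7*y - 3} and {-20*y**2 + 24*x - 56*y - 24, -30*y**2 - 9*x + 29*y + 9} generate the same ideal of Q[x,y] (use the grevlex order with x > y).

Two ideals are equal iff their reduced Gröbner bases coincide (the reduced basis is unique for a fixed ordering).
Buchberger on the first generating set:
f_1 = 10*y**2, LT = y**2.
f_2 = 3*x - 7*y - 3, LT = x.

The S-polynomials (S(f_1,f_2)) all reduce to 0 modulo the current basis, so we have a Gröbner basis.
Inter-reduce: drop elements whose leading term is divisible by another's, tail-reduce, and make monic.
Reduced Gröbner basis: {y**2, x - 7/3*y - 1}.

Buchberger on the second generating set:
h_1 = -20*y**2 + 24*x - 56*y - 24, LT = y**2.
h_2 = -30*y**2 - 9*x + 29*y + 9, LT = y**2.

S(h_1,h_2): lcm = y**2. S = -3/2*x + 113/30*y + 3/2.
  leading term x: no divisor's leading term divides it; move -3/2*x to the remainder.
  leading term y: no divisor's leading term divides it; move 113/30*y to the remainder.
  leading term 1: no divisor's leading term divides it; move 3/2 to the remainder.
  remainder -3/2*x + 113/30*y + 3/2 ≠ 0; add k_3 = -3/2*x + 113/30*y + 3/2 to the basis.

The other S-polynomials (S(h_1,k_3), S(h_2,k_3)) all reduce to 0 modulo the current basis, so we have a Gröbner basis.
Inter-reduce: drop elements whose leading term is divisible by another's, tail-reduce, and make monic.
Reduced Gröbner basis: {y**2 - 16/75*y, x - 113/45*y - 1}.

These differ, so the ideals are not equal.

No, the ideals differ.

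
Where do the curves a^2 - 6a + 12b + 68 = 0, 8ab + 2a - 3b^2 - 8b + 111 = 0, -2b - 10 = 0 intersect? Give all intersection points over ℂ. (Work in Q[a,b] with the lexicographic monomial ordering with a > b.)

{(2, -5)}

Compute a lex Gröbner basis by Buchberger's algorithm.
f_1 = a^2 - 6a + 12b + 68, LT = a^2.
f_2 = 8ab + 2a - 3b^2 - 8b + 111, LT = ab.
f_3 = -2b - 10, LT = b.

S(f_1,f_2): lcm = a^2b. S = -1/4a^2 + 3/8ab^2 - 5ab - 111/8a + 12b^2 + 68b.
  leading term a^2: subtract (-1/4)·f_1 from -1/4a^2 + 3/8ab^2 - 5ab - 111/8a + 12b^2 + 68b → 3/8ab^2 - 5ab - 123/8a + 12b^2 + 71b + 17
  leading term ab^2: subtract (3/64b)·f_2 from 3/8ab^2 - 5ab - 123/8a + 12b^2 + 71b + 17 → -163/32ab - 123/8a + 9/64b^3 + 99/8b^2 + 4211/64b + 17
  leading term ab: subtract (-163/256)·f_2 from -163/32ab - 123/8a + 9/64b^3 + 99/8b^2 + 4211/64b + 17 → -1805/128a + 9/64b^3 + 2679/256b^2 + 3885/64b + 22445/256
  leading term a: no divisor's leading term divides it; move -1805/128a to the remainder.
  leading term b^3: subtract (-9/128b^2)·f_3 from 9/64b^3 + 2679/256b^2 + 3885/64b + 22445/256 → 2499/256b^2 + 3885/64b + 22445/256
  leading term b^2: subtract (-2499/512b)·f_3 from 2499/256b^2 + 3885/64b + 22445/256 → 3045/256b + 22445/256
  leading term b: subtract (-3045/512)·f_3 from 3045/256b + 22445/256 → 1805/64
  leading term 1: no divisor's leading term divides it; move 1805/64 to the remainder.
  remainder -1805/128a + 1805/64 ≠ 0; add h_4 = -1805/128a + 1805/64 to the basis.

The other S-polynomials (S(f_1,f_3), S(f_2,f_3), S(f_1,h_4), S(f_2,h_4), S(f_3,h_4)) all reduce to 0 modulo the current basis, so we have a Gröbner basis.
Inter-reduce: drop elements whose leading term is divisible by another's, tail-reduce, and make monic.
Reduced Gröbner basis: {a - 2, b + 5}.

Elimination: the polynomial b + 5 lies in the elimination ideal for b, so b ∈ {-5}. For each such b, the remaining basis elements (now univariate) give the rest of the solution.
  b = -5: the earlier basis element becomes a - 2 = 0, giving a = 2 — point (2, -5).
Zero-dimensionality of the ideal guarantees finitely many solutions over ℂ.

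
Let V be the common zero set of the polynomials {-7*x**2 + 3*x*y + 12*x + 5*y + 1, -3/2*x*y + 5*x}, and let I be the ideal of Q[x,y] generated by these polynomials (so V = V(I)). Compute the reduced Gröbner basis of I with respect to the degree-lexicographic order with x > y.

G = {x**2 - 22/7*x - 5/7*y - 1/7, x*y - 10/3*x, y**2 - 47/15*y - 2/3}

Buchberger's algorithm terminates because the ascending chain of leading-term ideals stabilizes.

f_1 = -7*x**2 + 3*x*y + 12*x + 5*y + 1, LT = x**2.
f_2 = -3/2*x*y + 5*x, LT = x*y.

S(f_1,f_2): lcm = x**2*y. S = -3/7*x*y**2 + 10/3*x**2 - 12/7*x*y - 5/7*y**2 - 1/7*y.
  leading term x*y**2: subtract (2/7*y)·f_2 from -3/7*x*y**2 + 10/3*x**2 - 12/7*x*y - 5/7*y**2 - 1/7*y → 10/3*x**2 - 22/7*x*y - 5/7*y**2 - 1/7*y
  leading term x**2: subtract (-10/21)·f_1 from 10/3*x**2 - 22/7*x*y - 5/7*y**2 - 1/7*y → -12/7*x*y - 5/7*y**2 + 40/7*x + 47/21*y + 10/21
  leading term x*y: subtract (8/7)·f_2 from -12/7*x*y - 5/7*y**2 + 40/7*x + 47/21*y + 10/21 → -5/7*y**2 + 47/21*y + 10/21
  leading term y**2: no divisor's leading term divides it; move -5/7*y**2 to the remainder.
  leading term y: no divisor's leading term divides it; move 47/21*y to the remainder.
  leading term 1: no divisor's leading term divides it; move 10/21 to the remainder.
  remainder -5/7*y**2 + 47/21*y + 10/21 ≠ 0; add g_3 = -5/7*y**2 + 47/21*y + 10/21 to the basis.

The other S-polynomials (S(f_1,g_3), S(f_2,g_3)) all reduce to 0 modulo the current basis, so we have a Gröbner basis.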